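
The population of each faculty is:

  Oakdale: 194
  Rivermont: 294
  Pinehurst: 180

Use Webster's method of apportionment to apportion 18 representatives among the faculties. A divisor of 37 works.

With modified divisor 37: modified quotas Oakdale 5.243, Rivermont 7.946, Pinehurst 4.865.
Rounding to the nearest integer: Oakdale 5, Rivermont 8, Pinehurst 5 (total 18).

Oakdale=5, Rivermont=8, Pinehurst=5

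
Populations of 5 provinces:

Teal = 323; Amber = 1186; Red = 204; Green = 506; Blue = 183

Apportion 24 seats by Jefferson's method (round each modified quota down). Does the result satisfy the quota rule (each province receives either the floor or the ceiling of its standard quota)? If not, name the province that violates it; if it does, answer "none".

none

Standard quotas: Teal 3.227, Amber 11.850, Red 2.038, Green 5.056, Blue 1.828.
Jefferson allocation: Teal 3, Amber 12, Red 2, Green 5, Blue 2.
Every allocation lies between the lower and upper quota.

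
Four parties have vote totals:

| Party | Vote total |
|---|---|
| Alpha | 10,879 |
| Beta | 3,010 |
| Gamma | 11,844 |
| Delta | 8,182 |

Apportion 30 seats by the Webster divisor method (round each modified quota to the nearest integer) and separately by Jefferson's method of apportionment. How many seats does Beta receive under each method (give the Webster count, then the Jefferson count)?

3 and 2

Webster: Alpha 10, Beta 3, Gamma 10, Delta 7.
Jefferson: Alpha 10, Beta 2, Gamma 11, Delta 7.
Beta gets 3 under Webster and 2 under Jefferson.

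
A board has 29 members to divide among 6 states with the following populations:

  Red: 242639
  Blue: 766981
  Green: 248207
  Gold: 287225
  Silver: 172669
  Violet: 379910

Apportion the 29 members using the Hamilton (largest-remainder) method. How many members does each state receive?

Total 2097631; standard divisor 2097631/29 ≈ 72332.103.
Standard quotas: Red 3.3545, Blue 10.6036, Green 3.4315, Gold 3.9709, Silver 2.3872, Violet 5.2523.
Lower quotas: Red 3, Blue 10, Green 3, Gold 3, Silver 2, Violet 5 (sum 26, leaving 3 seats).
Remainders in descending order: Gold 0.9709, Blue 0.6036, Green 0.4315, Silver 0.3872, Red 0.3545, Violet 0.2523.
Largest remainders: Gold, Blue, Green receive the extra seats.

Red 3, Blue 11, Green 4, Gold 4, Silver 2, Violet 5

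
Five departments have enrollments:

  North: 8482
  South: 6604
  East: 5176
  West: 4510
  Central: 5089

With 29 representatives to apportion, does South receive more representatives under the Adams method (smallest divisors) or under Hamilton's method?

Hamilton

Adams: North 8, South 6, East 5, West 5, Central 5.
Hamilton: North 8, South 7, East 5, West 4, Central 5.
South gets 6 under Adams and 7 under Hamilton.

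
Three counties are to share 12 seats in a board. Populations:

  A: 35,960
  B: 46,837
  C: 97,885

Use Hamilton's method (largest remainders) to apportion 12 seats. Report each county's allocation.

A 2; B 3; C 7

The standard divisor is 180682/12 ≈ 15056.833.
Standard quotas: A 2.3883, B 3.1107, C 6.5010.
Lower quotas: A 2, B 3, C 6 (sum 11, leaving 1 seat).
Remainders in descending order: C 0.5010, A 0.3883, B 0.1107.
Largest remainder: C receives the extra seat.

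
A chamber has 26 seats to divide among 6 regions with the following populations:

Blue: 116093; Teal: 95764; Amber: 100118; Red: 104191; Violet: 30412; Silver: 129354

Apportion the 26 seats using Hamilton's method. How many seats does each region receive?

Blue=5, Teal=4, Amber=5, Red=5, Violet=1, Silver=6

Total 575932; standard divisor 575932/26 ≈ 22151.231.
Standard quotas: Blue 5.2409, Teal 4.3232, Amber 4.5197, Red 4.7036, Violet 1.3729, Silver 5.8396.
Lower quotas: Blue 5, Teal 4, Amber 4, Red 4, Violet 1, Silver 5 (sum 23, leaving 3 seats).
Remainders in descending order: Silver 0.8396, Red 0.7036, Amber 0.5197, Violet 0.3729, Teal 0.3232, Blue 0.2409.
Largest remainders: Silver, Red, Amber receive the extra seats.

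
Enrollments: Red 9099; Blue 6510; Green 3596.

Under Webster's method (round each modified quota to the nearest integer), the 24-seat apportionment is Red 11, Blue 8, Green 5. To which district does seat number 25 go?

Red

Priority for the next seat is population ÷ (current seats + 0.5).
Priorities: Red 791.217, Blue 765.882, Green 653.818.
Highest priority: Red.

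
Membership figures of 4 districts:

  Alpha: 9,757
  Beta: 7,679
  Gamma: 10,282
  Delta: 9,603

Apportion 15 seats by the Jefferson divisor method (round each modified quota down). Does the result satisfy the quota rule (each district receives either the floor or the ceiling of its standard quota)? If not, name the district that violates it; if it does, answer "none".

Standard quotas: Alpha 3.922, Beta 3.086, Gamma 4.133, Delta 3.860.
Jefferson allocation: Alpha 4, Beta 3, Gamma 4, Delta 4.
Every allocation lies between the lower and upper quota.

none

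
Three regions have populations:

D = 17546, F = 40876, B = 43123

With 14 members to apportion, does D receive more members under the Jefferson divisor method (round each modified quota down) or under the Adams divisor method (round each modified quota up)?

Jefferson: D 2, F 6, B 6.
Adams: D 3, F 5, B 6.
D gets 2 under Jefferson and 3 under Adams.

Adams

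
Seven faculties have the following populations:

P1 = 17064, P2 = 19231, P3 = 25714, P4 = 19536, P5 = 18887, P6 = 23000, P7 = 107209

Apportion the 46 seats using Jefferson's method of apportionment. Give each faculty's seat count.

P1 3, P2 4, P3 5, P4 4, P5 4, P6 4, P7 22

Standard divisor 230641/46 ≈ 5013.935; standard quotas: P1 3.403, P2 3.836, P3 5.129, P4 3.896, P5 3.767, P6 4.587, P7 21.382.
Rounding down gives 3, 3, 5, 3, 3, 4, 21 = 42 seats, so the divisor must be adjusted.
With modified divisor 4690: modified quotas P1 3.638, P2 4.100, P3 5.483, P4 4.165, P5 4.027, P6 4.904, P7 22.859.
Rounding down: P1 3, P2 4, P3 5, P4 4, P5 4, P6 4, P7 22 (total 46).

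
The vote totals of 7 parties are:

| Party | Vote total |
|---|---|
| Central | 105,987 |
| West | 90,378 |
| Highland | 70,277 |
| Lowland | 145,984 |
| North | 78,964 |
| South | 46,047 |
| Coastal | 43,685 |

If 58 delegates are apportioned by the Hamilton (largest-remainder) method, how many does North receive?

8

Total 581322; standard divisor 581322/58 ≈ 10022.793.
Standard quotas: Central 10.5746, West 9.0172, Highland 7.0117, Lowland 14.5652, North 7.8784, South 4.5942, Coastal 4.3586.
Lower quotas: Central 10, West 9, Highland 7, Lowland 14, North 7, South 4, Coastal 4 (sum 55, leaving 3 seats).
Remainders in descending order: North 0.8784, South 0.5942, Central 0.5746, Lowland 0.5652, Coastal 0.3586, West 0.0172, Highland 0.0117.
Largest remainders: North, South, Central receive the extra seats.
North receives 8.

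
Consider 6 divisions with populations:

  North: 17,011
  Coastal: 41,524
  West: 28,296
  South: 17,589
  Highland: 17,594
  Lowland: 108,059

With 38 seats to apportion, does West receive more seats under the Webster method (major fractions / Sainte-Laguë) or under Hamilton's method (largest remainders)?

Webster

Webster: North 3, Coastal 7, West 5, South 3, Highland 3, Lowland 17.
Hamilton: North 3, Coastal 7, West 4, South 3, Highland 3, Lowland 18.
West gets 5 under Webster and 4 under Hamilton.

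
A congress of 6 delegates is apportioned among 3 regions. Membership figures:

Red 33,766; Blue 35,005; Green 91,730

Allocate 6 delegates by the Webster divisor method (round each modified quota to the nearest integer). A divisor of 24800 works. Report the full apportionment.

With modified divisor 24800: modified quotas Red 1.362, Blue 1.411, Green 3.699.
Rounding to the nearest integer: Red 1, Blue 1, Green 4 (total 6).

Red: 1, Blue: 1, Green: 4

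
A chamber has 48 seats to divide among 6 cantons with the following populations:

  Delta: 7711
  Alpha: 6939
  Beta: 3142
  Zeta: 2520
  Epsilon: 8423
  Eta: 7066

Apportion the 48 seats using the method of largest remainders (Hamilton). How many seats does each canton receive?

Total 35801; standard divisor 35801/48 ≈ 745.854.
Standard quotas: Delta 10.3385, Alpha 9.3034, Beta 4.2126, Zeta 3.3787, Epsilon 11.2931, Eta 9.4737.
Lower quotas: Delta 10, Alpha 9, Beta 4, Zeta 3, Epsilon 11, Eta 9 (sum 46, leaving 2 seats).
Remainders in descending order: Eta 0.4737, Zeta 0.3787, Delta 0.3385, Alpha 0.3034, Epsilon 0.2931, Beta 0.2126.
The surplus seats go to Eta, Zeta.

Delta 10, Alpha 9, Beta 4, Zeta 4, Epsilon 11, Eta 10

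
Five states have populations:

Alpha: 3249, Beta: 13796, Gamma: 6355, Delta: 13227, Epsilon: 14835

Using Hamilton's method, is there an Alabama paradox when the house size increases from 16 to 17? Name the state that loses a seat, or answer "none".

none

At 16 seats: Alpha 1, Beta 4, Gamma 2, Delta 4, Epsilon 5.
At 17 seats: Alpha 1, Beta 5, Gamma 2, Delta 4, Epsilon 5.
No state's allocation decreased.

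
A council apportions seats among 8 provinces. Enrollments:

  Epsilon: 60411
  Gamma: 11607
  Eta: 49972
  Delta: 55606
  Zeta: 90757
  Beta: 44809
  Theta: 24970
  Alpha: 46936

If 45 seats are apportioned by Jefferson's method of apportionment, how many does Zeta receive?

Standard divisor 385068/45 ≈ 8557.067; standard quotas: Epsilon 7.060, Gamma 1.356, Eta 5.840, Delta 6.498, Zeta 10.606, Beta 5.236, Theta 2.918, Alpha 5.485.
Rounding down gives 7, 1, 5, 6, 10, 5, 2, 5 = 41 seats, so the divisor must be adjusted.
With modified divisor 7900: modified quotas Epsilon 7.647, Gamma 1.469, Eta 6.326, Delta 7.039, Zeta 11.488, Beta 5.672, Theta 3.161, Alpha 5.941.
Rounding down: Epsilon 7, Gamma 1, Eta 6, Delta 7, Zeta 11, Beta 5, Theta 3, Alpha 5 (total 45).
Zeta receives 11.

11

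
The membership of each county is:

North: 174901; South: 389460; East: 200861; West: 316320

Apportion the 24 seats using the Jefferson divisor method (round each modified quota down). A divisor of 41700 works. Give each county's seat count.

North: 4; South: 9; East: 4; West: 7

With modified divisor 41700: modified quotas North 4.194, South 9.340, East 4.817, West 7.586.
Rounding down: North 4, South 9, East 4, West 7 (total 24).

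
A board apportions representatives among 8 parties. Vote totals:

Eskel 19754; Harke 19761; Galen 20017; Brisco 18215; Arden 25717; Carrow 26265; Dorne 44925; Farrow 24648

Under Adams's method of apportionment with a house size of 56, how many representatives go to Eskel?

6

Standard divisor 199302/56 ≈ 3558.964; standard quotas: Eskel 5.550, Harke 5.552, Galen 5.624, Brisco 5.118, Arden 7.226, Carrow 7.380, Dorne 12.623, Farrow 6.926.
Rounding up gives 6, 6, 6, 6, 8, 8, 13, 7 = 60 seats, so the divisor must be adjusted.
With modified divisor 3900: modified quotas Eskel 5.065, Harke 5.067, Galen 5.133, Brisco 4.671, Arden 6.594, Carrow 6.735, Dorne 11.519, Farrow 6.320.
Rounding up: Eskel 6, Harke 6, Galen 6, Brisco 5, Arden 7, Carrow 7, Dorne 12, Farrow 7 (total 56).
Eskel receives 6.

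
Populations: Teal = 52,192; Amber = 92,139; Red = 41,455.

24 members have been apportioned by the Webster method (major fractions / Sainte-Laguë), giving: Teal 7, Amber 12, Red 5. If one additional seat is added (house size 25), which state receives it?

Red

Priority for the next seat is population ÷ (current seats + 0.5).
Priorities: Teal 6958.933, Amber 7371.120, Red 7537.273.
Highest priority: Red.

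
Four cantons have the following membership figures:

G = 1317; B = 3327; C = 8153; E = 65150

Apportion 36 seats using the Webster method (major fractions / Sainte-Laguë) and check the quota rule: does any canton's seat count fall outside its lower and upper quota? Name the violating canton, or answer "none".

E

Standard quotas: G 0.608, B 1.537, C 3.765, E 30.090.
Webster allocation: G 1, B 2, C 4, E 29.
E has quota 30.090 (lower 30, upper 31) but receives 29 — outside the quota interval.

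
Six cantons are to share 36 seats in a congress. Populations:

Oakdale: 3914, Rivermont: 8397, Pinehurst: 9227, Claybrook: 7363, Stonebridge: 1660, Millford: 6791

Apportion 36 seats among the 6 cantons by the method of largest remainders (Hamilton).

The standard divisor is 37352/36 ≈ 1037.556.
Standard quotas: Oakdale 3.7723, Rivermont 8.0931, Pinehurst 8.8930, Claybrook 7.0965, Stonebridge 1.5999, Millford 6.5452.
Lower quotas: Oakdale 3, Rivermont 8, Pinehurst 8, Claybrook 7, Stonebridge 1, Millford 6 (sum 33, leaving 3 seats).
Remainders in descending order: Pinehurst 0.8930, Oakdale 0.7723, Stonebridge 0.5999, Millford 0.5452, Claybrook 0.0965, Rivermont 0.0931.
Largest remainders: Pinehurst, Oakdale, Stonebridge receive the extra seats.

Oakdale: 4; Rivermont: 8; Pinehurst: 9; Claybrook: 7; Stonebridge: 2; Millford: 6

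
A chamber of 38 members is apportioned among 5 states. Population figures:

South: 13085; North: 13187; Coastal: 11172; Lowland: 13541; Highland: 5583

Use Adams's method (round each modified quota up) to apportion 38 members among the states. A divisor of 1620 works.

South 9, North 9, Coastal 7, Lowland 9, Highland 4

With modified divisor 1620: modified quotas South 8.077, North 8.140, Coastal 6.896, Lowland 8.359, Highland 3.446.
Rounding up: South 9, North 9, Coastal 7, Lowland 9, Highland 4 (total 38).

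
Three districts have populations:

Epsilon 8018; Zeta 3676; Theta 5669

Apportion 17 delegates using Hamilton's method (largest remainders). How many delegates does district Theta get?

5

The standard divisor is 17363/17 ≈ 1021.353.
Standard quotas: Epsilon 7.8504, Zeta 3.5991, Theta 5.5505.
Lower quotas: Epsilon 7, Zeta 3, Theta 5 (sum 15, leaving 2 seats).
Remainders in descending order: Epsilon 0.8504, Zeta 0.5991, Theta 0.5505.
Largest remainders: Epsilon, Zeta receive the extra seats.
Theta receives 5.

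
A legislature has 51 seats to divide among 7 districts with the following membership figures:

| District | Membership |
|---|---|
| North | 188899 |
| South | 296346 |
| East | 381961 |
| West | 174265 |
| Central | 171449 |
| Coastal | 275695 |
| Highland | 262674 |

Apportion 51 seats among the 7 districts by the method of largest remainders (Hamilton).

North 5; South 9; East 11; West 5; Central 5; Coastal 8; Highland 8

Total 1751289; standard divisor 1751289/51 = 34339.
Standard quotas: North 5.5010, South 8.6300, East 11.1232, West 5.0748, Central 4.9928, Coastal 8.0286, Highland 7.6494.
Lower quotas: North 5, South 8, East 11, West 5, Central 4, Coastal 8, Highland 7 (sum 48, leaving 3 seats).
Remainders in descending order: Central 0.9928, Highland 0.6494, South 0.6300, North 0.5010, East 0.1232, West 0.0748, Coastal 0.0286.
Largest remainders: Central, Highland, South receive the extra seats.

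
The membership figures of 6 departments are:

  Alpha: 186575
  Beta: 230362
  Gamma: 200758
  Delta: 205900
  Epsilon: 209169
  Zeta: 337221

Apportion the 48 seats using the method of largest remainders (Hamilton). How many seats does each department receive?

Alpha 7, Beta 8, Gamma 7, Delta 7, Epsilon 7, Zeta 12

Standard divisor: 1369985 ÷ 48 ≈ 28541.354.
Standard quotas: Alpha 6.5370, Beta 8.0712, Gamma 7.0339, Delta 7.2141, Epsilon 7.3286, Zeta 11.8152.
Lower quotas: Alpha 6, Beta 8, Gamma 7, Delta 7, Epsilon 7, Zeta 11 (sum 46, leaving 2 seats).
Remainders in descending order: Zeta 0.8152, Alpha 0.5370, Epsilon 0.3286, Delta 0.2141, Beta 0.0712, Gamma 0.0339.
The surplus seats go to Zeta, Alpha.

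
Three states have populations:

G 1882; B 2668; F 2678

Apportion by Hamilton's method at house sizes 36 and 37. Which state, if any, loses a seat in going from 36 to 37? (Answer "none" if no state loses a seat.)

At 36 seats: G 10, B 13, F 13.
At 37 seats: G 9, B 14, F 14.
G drops from 10 to 9.

G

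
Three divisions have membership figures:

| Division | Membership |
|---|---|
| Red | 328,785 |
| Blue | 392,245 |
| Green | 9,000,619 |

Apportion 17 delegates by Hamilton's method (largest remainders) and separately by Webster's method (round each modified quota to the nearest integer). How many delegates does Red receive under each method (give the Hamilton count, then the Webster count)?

Hamilton: Red 0, Blue 1, Green 16.
Webster: Red 1, Blue 1, Green 15.
Red gets 0 under Hamilton and 1 under Webster.

0 and 1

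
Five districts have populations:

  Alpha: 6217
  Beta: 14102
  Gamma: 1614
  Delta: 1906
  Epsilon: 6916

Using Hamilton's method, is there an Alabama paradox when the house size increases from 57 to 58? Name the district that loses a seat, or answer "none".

At 57 seats: Alpha 11, Beta 26, Gamma 3, Delta 4, Epsilon 13.
At 58 seats: Alpha 12, Beta 27, Gamma 3, Delta 3, Epsilon 13.
Delta drops from 4 to 3.

Delta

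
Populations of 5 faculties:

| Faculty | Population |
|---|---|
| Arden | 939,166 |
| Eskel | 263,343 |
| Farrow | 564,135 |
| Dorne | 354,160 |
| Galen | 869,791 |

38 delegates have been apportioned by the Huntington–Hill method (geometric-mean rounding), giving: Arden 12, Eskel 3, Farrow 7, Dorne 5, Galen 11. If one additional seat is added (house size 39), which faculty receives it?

Eskel

Priority for the next seat is population ÷ (√(s·(s+1))).
Priorities: Arden 75193.459, Eskel 76020.576, Farrow 75385.710, Dorne 64660.474, Galen 75705.589.
Highest priority: Eskel.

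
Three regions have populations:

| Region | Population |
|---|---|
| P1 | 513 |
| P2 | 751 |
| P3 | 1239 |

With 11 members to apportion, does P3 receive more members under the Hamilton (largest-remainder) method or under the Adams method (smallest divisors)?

Hamilton

Hamilton: P1 2, P2 3, P3 6.
Adams: P1 3, P2 3, P3 5.
P3 gets 6 under Hamilton and 5 under Adams.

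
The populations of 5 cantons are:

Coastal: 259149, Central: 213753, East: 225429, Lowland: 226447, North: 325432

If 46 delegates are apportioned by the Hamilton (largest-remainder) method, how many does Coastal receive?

The standard divisor is 1250210/46 ≈ 27178.478.
Standard quotas: Coastal 9.5351, Central 7.8648, East 8.2944, Lowland 8.3318, North 11.9739.
Lower quotas: Coastal 9, Central 7, East 8, Lowland 8, North 11 (sum 43, leaving 3 seats).
Remainders in descending order: North 0.9739, Central 0.8648, Coastal 0.5351, Lowland 0.3318, East 0.2944.
Largest remainders: North, Central, Coastal receive the extra seats.
Coastal receives 10.

10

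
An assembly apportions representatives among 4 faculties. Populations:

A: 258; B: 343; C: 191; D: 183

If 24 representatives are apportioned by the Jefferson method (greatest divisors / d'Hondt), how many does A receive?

6

Standard divisor 975/24 ≈ 40.625; standard quotas: A 6.351, B 8.443, C 4.702, D 4.505.
Rounding down gives 6, 8, 4, 4 = 22 seats, so the divisor must be adjusted.
With modified divisor 37: modified quotas A 6.973, B 9.270, C 5.162, D 4.946.
Rounding down: A 6, B 9, C 5, D 4 (total 24).
A receives 6.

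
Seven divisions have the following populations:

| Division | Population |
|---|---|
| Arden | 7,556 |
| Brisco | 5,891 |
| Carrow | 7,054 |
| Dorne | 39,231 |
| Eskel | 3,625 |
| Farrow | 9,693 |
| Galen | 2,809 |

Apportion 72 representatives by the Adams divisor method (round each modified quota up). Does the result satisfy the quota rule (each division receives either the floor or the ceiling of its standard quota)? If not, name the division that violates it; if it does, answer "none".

Dorne

Standard quotas: Arden 7.172, Brisco 5.591, Carrow 6.695, Dorne 37.235, Eskel 3.441, Farrow 9.200, Galen 2.666.
Adams allocation: Arden 7, Brisco 6, Carrow 7, Dorne 36, Eskel 4, Farrow 9, Galen 3.
Dorne has quota 37.235 (lower 37, upper 38) but receives 36 — outside the quota interval.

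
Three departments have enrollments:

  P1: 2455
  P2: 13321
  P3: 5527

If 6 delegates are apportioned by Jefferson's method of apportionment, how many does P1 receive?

0

Standard divisor 21303/6 ≈ 3550.5; standard quotas: P1 0.691, P2 3.752, P3 1.557.
Rounding down gives 0, 3, 1 = 4 seats, so the divisor must be adjusted.
With modified divisor 2700: modified quotas P1 0.909, P2 4.934, P3 2.047.
Rounding down: P1 0, P2 4, P3 2 (total 6).
P1 receives 0.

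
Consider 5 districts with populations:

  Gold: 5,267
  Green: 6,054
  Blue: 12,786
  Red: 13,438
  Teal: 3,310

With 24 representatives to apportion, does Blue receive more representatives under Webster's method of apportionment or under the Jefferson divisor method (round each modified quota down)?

Webster: Gold 3, Green 4, Blue 7, Red 8, Teal 2.
Jefferson: Gold 3, Green 3, Blue 8, Red 8, Teal 2.
Blue gets 7 under Webster and 8 under Jefferson.

Jefferson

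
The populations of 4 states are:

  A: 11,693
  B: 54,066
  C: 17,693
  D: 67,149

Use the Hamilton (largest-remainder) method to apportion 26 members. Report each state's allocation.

A=2, B=9, C=3, D=12

The standard divisor is 150601/26 ≈ 5792.346.
Standard quotas: A 2.0187, B 9.3340, C 3.0545, D 11.5927.
Lower quotas: A 2, B 9, C 3, D 11 (sum 25, leaving 1 seat).
Remainders in descending order: D 0.5927, B 0.3340, C 0.0545, A 0.0187.
The surplus seat goes to D.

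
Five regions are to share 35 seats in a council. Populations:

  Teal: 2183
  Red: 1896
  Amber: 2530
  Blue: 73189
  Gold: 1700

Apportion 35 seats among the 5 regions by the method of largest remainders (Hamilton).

Total 81498; standard divisor 81498/35 ≈ 2328.514.
Standard quotas: Teal 0.9375, Red 0.8143, Amber 1.0865, Blue 31.4316, Gold 0.7301.
Lower quotas: Teal 0, Red 0, Amber 1, Blue 31, Gold 0 (sum 32, leaving 3 seats).
Remainders in descending order: Teal 0.9375, Red 0.8143, Gold 0.7301, Blue 0.4316, Amber 0.0865.
The surplus seats go to Teal, Red, Gold.

Teal 1; Red 1; Amber 1; Blue 31; Gold 1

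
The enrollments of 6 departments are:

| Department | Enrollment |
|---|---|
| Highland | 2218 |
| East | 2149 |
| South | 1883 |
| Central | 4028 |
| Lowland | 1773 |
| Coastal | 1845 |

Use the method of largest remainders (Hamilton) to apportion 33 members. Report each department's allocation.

Standard divisor: 13896 ÷ 33 ≈ 421.091.
Standard quotas: Highland 5.267, East 5.103, South 4.472, Central 9.566, Lowland 4.210, Coastal 4.381.
Lower quotas: Highland 5, East 5, South 4, Central 9, Lowland 4, Coastal 4 (sum 31, leaving 2 seats).
Remainders in descending order: Central 0.566, South 0.472, Coastal 0.381, Highland 0.267, Lowland 0.210, East 0.103.
The surplus seats go to Central, South.

Highland=5, East=5, South=5, Central=10, Lowland=4, Coastal=4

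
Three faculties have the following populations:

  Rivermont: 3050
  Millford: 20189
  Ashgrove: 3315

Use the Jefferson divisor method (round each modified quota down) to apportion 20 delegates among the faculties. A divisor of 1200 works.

With modified divisor 1200: modified quotas Rivermont 2.542, Millford 16.824, Ashgrove 2.763.
Rounding down: Rivermont 2, Millford 16, Ashgrove 2 (total 20).

Rivermont=2, Millford=16, Ashgrove=2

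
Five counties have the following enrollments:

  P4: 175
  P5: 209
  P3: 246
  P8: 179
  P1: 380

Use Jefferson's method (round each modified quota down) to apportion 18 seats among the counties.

P4 2; P5 3; P3 4; P8 3; P1 6

Standard divisor 1189/18 ≈ 66.056; standard quotas: P4 2.649, P5 3.164, P3 3.724, P8 2.710, P1 5.753.
Rounding down gives 2, 3, 3, 2, 5 = 15 seats, so the divisor must be adjusted.
With modified divisor 59: modified quotas P4 2.966, P5 3.542, P3 4.169, P8 3.034, P1 6.441.
Rounding down: P4 2, P5 3, P3 4, P8 3, P1 6 (total 18).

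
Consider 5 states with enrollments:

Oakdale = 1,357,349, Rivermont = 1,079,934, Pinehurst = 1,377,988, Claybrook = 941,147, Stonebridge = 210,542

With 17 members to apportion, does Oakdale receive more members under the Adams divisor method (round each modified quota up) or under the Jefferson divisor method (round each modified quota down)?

Adams: Oakdale 4, Rivermont 4, Pinehurst 5, Claybrook 3, Stonebridge 1.
Jefferson: Oakdale 5, Rivermont 4, Pinehurst 5, Claybrook 3, Stonebridge 0.
Oakdale gets 4 under Adams and 5 under Jefferson.

Jefferson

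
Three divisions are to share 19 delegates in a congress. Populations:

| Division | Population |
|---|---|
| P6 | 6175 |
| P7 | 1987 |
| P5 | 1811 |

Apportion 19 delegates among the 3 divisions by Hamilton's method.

P6: 12, P7: 4, P5: 3

Total 9973; standard divisor 9973/19 ≈ 524.895.
Standard quotas: P6 11.7643, P7 3.7855, P5 3.4502.
Lower quotas: P6 11, P7 3, P5 3 (sum 17, leaving 2 seats).
Remainders in descending order: P7 0.7855, P6 0.7643, P5 0.4502.
Largest remainders: P7, P6 receive the extra seats.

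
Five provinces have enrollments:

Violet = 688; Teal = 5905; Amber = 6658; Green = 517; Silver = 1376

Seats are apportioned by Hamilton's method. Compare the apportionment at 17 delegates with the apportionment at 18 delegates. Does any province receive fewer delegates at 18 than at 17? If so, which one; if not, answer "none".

At 17 seats: Violet 1, Teal 7, Amber 7, Green 1, Silver 1.
At 18 seats: Violet 1, Teal 7, Amber 8, Green 0, Silver 2.
Green drops from 1 to 0.

Green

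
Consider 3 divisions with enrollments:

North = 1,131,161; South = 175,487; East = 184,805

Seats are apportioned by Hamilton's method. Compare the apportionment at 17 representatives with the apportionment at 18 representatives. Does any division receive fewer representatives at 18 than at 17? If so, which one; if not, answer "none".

none

At 17 seats: North 13, South 2, East 2.
At 18 seats: North 14, South 2, East 2.
No division's allocation decreased.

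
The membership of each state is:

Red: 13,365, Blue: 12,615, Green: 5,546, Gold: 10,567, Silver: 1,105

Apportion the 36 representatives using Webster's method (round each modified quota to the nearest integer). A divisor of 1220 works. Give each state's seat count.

With modified divisor 1220: modified quotas Red 10.955, Blue 10.340, Green 4.546, Gold 8.661, Silver 0.906.
Rounding to the nearest integer: Red 11, Blue 10, Green 5, Gold 9, Silver 1 (total 36).

Red: 11, Blue: 10, Green: 5, Gold: 9, Silver: 1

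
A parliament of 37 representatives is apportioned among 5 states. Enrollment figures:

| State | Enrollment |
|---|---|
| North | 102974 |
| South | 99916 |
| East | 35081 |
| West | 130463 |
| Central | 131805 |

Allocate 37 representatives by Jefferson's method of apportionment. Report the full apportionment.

Standard divisor 500239/37 ≈ 13519.973; standard quotas: North 7.616, South 7.390, East 2.595, West 9.650, Central 9.749.
Rounding down gives 7, 7, 2, 9, 9 = 34 seats, so the divisor must be adjusted.
With modified divisor 12700: modified quotas North 8.108, South 7.867, East 2.762, West 10.273, Central 10.378.
Rounding down: North 8, South 7, East 2, West 10, Central 10 (total 37).

North 8; South 7; East 2; West 10; Central 10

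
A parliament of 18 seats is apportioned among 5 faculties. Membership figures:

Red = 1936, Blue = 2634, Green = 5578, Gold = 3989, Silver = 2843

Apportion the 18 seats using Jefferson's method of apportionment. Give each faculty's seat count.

Standard divisor 16980/18 ≈ 943.333; standard quotas: Red 2.052, Blue 2.792, Green 5.913, Gold 4.229, Silver 3.014.
Rounding down gives 2, 2, 5, 4, 3 = 16 seats, so the divisor must be adjusted.
With modified divisor 840: modified quotas Red 2.305, Blue 3.136, Green 6.640, Gold 4.749, Silver 3.385.
Rounding down: Red 2, Blue 3, Green 6, Gold 4, Silver 3 (total 18).

Red 2, Blue 3, Green 6, Gold 4, Silver 3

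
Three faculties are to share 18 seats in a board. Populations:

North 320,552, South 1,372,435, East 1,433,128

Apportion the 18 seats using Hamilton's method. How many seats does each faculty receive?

North 2, South 8, East 8

The standard divisor is 3126115/18 ≈ 173673.056.
Standard quotas: North 1.8457, South 7.9024, East 8.2519.
Lower quotas: North 1, South 7, East 8 (sum 16, leaving 2 seats).
Remainders in descending order: South 0.9024, North 0.8457, East 0.2519.
The surplus seats go to South, North.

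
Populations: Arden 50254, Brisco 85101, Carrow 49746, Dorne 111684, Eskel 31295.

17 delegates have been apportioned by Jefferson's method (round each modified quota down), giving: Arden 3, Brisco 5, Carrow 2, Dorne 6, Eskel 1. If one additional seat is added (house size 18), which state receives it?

Priority for the next seat is population ÷ (current seats + 1).
Priorities: Arden 12563.500, Brisco 14183.500, Carrow 16582.000, Dorne 15954.857, Eskel 15647.500.
Highest priority: Carrow.

Carrow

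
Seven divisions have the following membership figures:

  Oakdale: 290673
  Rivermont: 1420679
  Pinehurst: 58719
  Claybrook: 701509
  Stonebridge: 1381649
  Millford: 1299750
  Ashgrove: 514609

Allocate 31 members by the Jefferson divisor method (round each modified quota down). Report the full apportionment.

Oakdale 1, Rivermont 8, Pinehurst 0, Claybrook 4, Stonebridge 8, Millford 7, Ashgrove 3

Standard divisor 5667588/31 ≈ 182825.419; standard quotas: Oakdale 1.590, Rivermont 7.771, Pinehurst 0.321, Claybrook 3.837, Stonebridge 7.557, Millford 7.109, Ashgrove 2.815.
Rounding down gives 1, 7, 0, 3, 7, 7, 2 = 27 seats, so the divisor must be adjusted.
With modified divisor 167000: modified quotas Oakdale 1.741, Rivermont 8.507, Pinehurst 0.352, Claybrook 4.201, Stonebridge 8.273, Millford 7.783, Ashgrove 3.081.
Rounding down: Oakdale 1, Rivermont 8, Pinehurst 0, Claybrook 4, Stonebridge 8, Millford 7, Ashgrove 3 (total 31).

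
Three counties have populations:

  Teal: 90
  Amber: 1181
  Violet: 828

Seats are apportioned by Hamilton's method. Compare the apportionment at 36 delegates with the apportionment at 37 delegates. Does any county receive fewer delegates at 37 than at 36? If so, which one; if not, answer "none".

At 36 seats: Teal 2, Amber 20, Violet 14.
At 37 seats: Teal 1, Amber 21, Violet 15.
Teal drops from 2 to 1.

Teal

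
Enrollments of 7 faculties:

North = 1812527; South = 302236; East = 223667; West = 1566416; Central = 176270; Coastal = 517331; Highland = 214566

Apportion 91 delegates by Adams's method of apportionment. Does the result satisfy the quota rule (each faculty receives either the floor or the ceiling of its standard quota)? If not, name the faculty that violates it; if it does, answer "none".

North

Standard quotas: North 34.270, South 5.714, East 4.229, West 29.616, Central 3.333, Coastal 9.781, Highland 4.057.
Adams allocation: North 33, South 6, East 5, West 29, Central 4, Coastal 10, Highland 4.
North has quota 34.270 (lower 34, upper 35) but receives 33 — outside the quota interval.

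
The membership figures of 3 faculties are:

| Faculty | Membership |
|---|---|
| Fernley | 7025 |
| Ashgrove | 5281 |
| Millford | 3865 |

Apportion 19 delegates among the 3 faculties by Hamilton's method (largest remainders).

The standard divisor is 16171/19 ≈ 851.105.
Standard quotas: Fernley 8.2540, Ashgrove 6.2049, Millford 4.5412.
Lower quotas: Fernley 8, Ashgrove 6, Millford 4 (sum 18, leaving 1 seat).
Remainders in descending order: Millford 0.5412, Fernley 0.2540, Ashgrove 0.2049.
The surplus seat goes to Millford.

Fernley 8, Ashgrove 6, Millford 5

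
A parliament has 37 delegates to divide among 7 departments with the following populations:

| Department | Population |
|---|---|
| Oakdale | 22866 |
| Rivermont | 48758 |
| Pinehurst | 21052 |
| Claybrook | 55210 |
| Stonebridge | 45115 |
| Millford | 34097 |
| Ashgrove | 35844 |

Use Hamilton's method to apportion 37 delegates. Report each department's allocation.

The standard divisor is 262942/37 ≈ 7106.541.
Standard quotas: Oakdale 3.2176, Rivermont 6.8610, Pinehurst 2.9623, Claybrook 7.7689, Stonebridge 6.3484, Millford 4.7980, Ashgrove 5.0438.
Lower quotas: Oakdale 3, Rivermont 6, Pinehurst 2, Claybrook 7, Stonebridge 6, Millford 4, Ashgrove 5 (sum 33, leaving 4 seats).
Remainders in descending order: Pinehurst 0.9623, Rivermont 0.8610, Millford 0.7980, Claybrook 0.7689, Stonebridge 0.3484, Oakdale 0.2176, Ashgrove 0.0438.
The surplus seats go to Pinehurst, Rivermont, Millford, Claybrook.

Oakdale 3, Rivermont 7, Pinehurst 3, Claybrook 8, Stonebridge 6, Millford 5, Ashgrove 5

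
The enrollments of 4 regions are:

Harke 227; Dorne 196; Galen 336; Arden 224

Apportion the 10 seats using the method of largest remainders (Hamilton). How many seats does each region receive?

Harke 2, Dorne 2, Galen 4, Arden 2

The standard divisor is 983/10 ≈ 98.3.
Standard quotas: Harke 2.309, Dorne 1.994, Galen 3.418, Arden 2.279.
Lower quotas: Harke 2, Dorne 1, Galen 3, Arden 2 (sum 8, leaving 2 seats).
Remainders in descending order: Dorne 0.994, Galen 0.418, Harke 0.309, Arden 0.279.
The surplus seats go to Dorne, Galen.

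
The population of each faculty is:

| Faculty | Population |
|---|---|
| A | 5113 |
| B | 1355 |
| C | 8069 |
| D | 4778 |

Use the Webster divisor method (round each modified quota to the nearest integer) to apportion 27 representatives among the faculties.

Standard divisor 19315/27 ≈ 715.37; standard quotas: A 7.147, B 1.894, C 11.279, D 6.679.
Rounding to the nearest integer gives A 7, B 2, C 11, D 7 — total 27, matching the house size, so no adjustment is needed.

A 7, B 2, C 11, D 7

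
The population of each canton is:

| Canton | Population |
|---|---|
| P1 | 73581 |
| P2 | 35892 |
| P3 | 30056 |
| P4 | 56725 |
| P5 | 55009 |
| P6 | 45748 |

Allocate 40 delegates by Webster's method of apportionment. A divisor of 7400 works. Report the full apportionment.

With modified divisor 7400: modified quotas P1 9.943, P2 4.850, P3 4.062, P4 7.666, P5 7.434, P6 6.182.
Rounding to the nearest integer: P1 10, P2 5, P3 4, P4 8, P5 7, P6 6 (total 40).

P1: 10, P2: 5, P3: 4, P4: 8, P5: 7, P6: 6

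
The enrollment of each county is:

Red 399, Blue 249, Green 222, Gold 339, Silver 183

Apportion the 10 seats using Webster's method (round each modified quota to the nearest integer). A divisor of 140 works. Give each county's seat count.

Red=3, Blue=2, Green=2, Gold=2, Silver=1

With modified divisor 140: modified quotas Red 2.850, Blue 1.779, Green 1.586, Gold 2.421, Silver 1.307.
Rounding to the nearest integer: Red 3, Blue 2, Green 2, Gold 2, Silver 1 (total 10).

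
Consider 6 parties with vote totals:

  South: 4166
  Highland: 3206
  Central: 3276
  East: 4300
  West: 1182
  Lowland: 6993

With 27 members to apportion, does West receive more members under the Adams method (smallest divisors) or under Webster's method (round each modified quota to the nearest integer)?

Adams: South 5, Highland 4, Central 4, East 5, West 2, Lowland 7.
Webster: South 5, Highland 4, Central 4, East 5, West 1, Lowland 8.
West gets 2 under Adams and 1 under Webster.

Adams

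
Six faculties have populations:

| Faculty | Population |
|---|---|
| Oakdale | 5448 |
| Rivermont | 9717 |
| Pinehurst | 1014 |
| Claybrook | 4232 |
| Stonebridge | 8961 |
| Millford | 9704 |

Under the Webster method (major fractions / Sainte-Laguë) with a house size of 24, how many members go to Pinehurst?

1

Standard divisor 39076/24 ≈ 1628.167; standard quotas: Oakdale 3.346, Rivermont 5.968, Pinehurst 0.623, Claybrook 2.599, Stonebridge 5.504, Millford 5.960.
Rounding to the nearest integer gives 3, 6, 1, 3, 6, 6 = 25 seats, so the divisor must be adjusted.
With modified divisor 1660: modified quotas Oakdale 3.282, Rivermont 5.854, Pinehurst 0.611, Claybrook 2.549, Stonebridge 5.398, Millford 5.846.
Rounding to the nearest integer: Oakdale 3, Rivermont 6, Pinehurst 1, Claybrook 3, Stonebridge 5, Millford 6 (total 24).
Pinehurst receives 1.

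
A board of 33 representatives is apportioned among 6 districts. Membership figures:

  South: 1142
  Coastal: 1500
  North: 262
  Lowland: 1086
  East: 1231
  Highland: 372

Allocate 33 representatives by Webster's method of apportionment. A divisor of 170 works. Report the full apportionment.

With modified divisor 170: modified quotas South 6.718, Coastal 8.824, North 1.541, Lowland 6.388, East 7.241, Highland 2.188.
Rounding to the nearest integer: South 7, Coastal 9, North 2, Lowland 6, East 7, Highland 2 (total 33).

South 7, Coastal 9, North 2, Lowland 6, East 7, Highland 2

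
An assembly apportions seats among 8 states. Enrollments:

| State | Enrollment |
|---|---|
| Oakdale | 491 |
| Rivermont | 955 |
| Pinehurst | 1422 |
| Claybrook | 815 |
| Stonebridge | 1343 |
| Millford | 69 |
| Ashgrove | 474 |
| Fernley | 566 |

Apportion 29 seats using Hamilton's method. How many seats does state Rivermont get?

The standard divisor is 6135/29 ≈ 211.552.
Standard quotas: Oakdale 2.321, Rivermont 4.514, Pinehurst 6.722, Claybrook 3.852, Stonebridge 6.348, Millford 0.326, Ashgrove 2.241, Fernley 2.675.
Lower quotas: Oakdale 2, Rivermont 4, Pinehurst 6, Claybrook 3, Stonebridge 6, Millford 0, Ashgrove 2, Fernley 2 (sum 25, leaving 4 seats).
Remainders in descending order: Claybrook 0.852, Pinehurst 0.722, Fernley 0.675, Rivermont 0.514, Stonebridge 0.348, Millford 0.326, Oakdale 0.321, Ashgrove 0.241.
Largest remainders: Claybrook, Pinehurst, Fernley, Rivermont receive the extra seats.
Rivermont receives 5.

5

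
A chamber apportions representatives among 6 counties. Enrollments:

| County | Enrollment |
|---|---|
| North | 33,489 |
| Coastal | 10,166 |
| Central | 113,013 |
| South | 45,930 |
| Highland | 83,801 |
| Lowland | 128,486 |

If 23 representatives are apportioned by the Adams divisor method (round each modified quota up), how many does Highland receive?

Standard divisor 414885/23 ≈ 18038.478; standard quotas: North 1.857, Coastal 0.564, Central 6.265, South 2.546, Highland 4.646, Lowland 7.123.
Rounding up gives 2, 1, 7, 3, 5, 8 = 26 seats, so the divisor must be adjusted.
With modified divisor 21200: modified quotas North 1.580, Coastal 0.480, Central 5.331, South 2.167, Highland 3.953, Lowland 6.061.
Rounding up: North 2, Coastal 1, Central 6, South 3, Highland 4, Lowland 7 (total 23).
Highland receives 4.

4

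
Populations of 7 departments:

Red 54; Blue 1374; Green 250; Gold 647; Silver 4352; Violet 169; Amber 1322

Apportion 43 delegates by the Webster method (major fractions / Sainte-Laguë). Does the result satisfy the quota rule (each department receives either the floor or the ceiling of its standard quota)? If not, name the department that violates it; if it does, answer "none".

Standard quotas: Red 0.284, Blue 7.233, Green 1.316, Gold 3.406, Silver 22.911, Violet 0.890, Amber 6.960.
Webster allocation: Red 0, Blue 7, Green 1, Gold 3, Silver 24, Violet 1, Amber 7.
Silver has quota 22.911 (lower 22, upper 23) but receives 24 — outside the quota interval.

Silver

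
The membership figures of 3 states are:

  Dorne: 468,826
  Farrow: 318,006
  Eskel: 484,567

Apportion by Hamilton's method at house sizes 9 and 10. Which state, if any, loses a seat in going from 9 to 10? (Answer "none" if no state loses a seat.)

none

At 9 seats: Dorne 3, Farrow 2, Eskel 4.
At 10 seats: Dorne 4, Farrow 2, Eskel 4.
No state's allocation decreased.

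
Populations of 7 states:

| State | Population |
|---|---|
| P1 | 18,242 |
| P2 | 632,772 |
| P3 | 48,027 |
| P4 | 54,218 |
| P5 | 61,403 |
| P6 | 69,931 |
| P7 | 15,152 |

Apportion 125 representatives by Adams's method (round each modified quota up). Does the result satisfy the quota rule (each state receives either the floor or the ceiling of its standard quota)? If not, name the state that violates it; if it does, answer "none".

P2

Standard quotas: P1 2.534, P2 87.910, P3 6.672, P4 7.532, P5 8.531, P6 9.715, P7 2.105.
Adams allocation: P1 3, P2 85, P3 7, P4 8, P5 9, P6 10, P7 3.
P2 has quota 87.910 (lower 87, upper 88) but receives 85 — outside the quota interval.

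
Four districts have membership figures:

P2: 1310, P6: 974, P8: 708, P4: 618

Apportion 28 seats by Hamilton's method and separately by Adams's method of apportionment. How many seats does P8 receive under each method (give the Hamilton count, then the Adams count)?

5 and 6

Hamilton: P2 10, P6 8, P8 5, P4 5.
Adams: P2 10, P6 7, P8 6, P4 5.
P8 gets 5 under Hamilton and 6 under Adams.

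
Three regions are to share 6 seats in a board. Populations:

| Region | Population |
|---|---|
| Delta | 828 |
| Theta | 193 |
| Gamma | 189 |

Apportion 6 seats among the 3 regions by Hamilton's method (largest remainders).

Delta=4, Theta=1, Gamma=1

The standard divisor is 1210/6 ≈ 201.667.
Standard quotas: Delta 4.106, Theta 0.957, Gamma 0.937.
Lower quotas: Delta 4, Theta 0, Gamma 0 (sum 4, leaving 2 seats).
Remainders in descending order: Theta 0.957, Gamma 0.937, Delta 0.106.
The surplus seats go to Theta, Gamma.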